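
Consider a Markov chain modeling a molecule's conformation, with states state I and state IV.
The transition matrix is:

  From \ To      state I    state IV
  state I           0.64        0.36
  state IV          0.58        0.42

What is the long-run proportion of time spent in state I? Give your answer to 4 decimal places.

Let the stationary distribution be π with π = πP and π_1 + π_2 = 1.
π_1 = 0.64·π_1 + 0.58·π_2
Solving with the normalization constraint gives π = (0.6170, 0.3830).
So the stationary probability of state I is 0.6170.

0.6170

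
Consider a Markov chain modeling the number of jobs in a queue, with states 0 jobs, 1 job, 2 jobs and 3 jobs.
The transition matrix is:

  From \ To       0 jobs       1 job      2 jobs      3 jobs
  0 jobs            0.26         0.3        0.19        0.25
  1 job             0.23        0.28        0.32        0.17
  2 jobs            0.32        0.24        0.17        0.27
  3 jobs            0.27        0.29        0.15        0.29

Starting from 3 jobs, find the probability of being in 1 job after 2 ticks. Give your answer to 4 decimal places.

0.2823

Propagate the distribution vector 2 ticks from 3 jobs.
After 0 ticks: (0.0000, 0.0000, 0.0000, 1.0000)
After 1 tick: (0.2700, 0.2900, 0.1500, 0.2900)
After 2 ticks: (0.2632, 0.2823, 0.2131, 0.2414)
P(in 1 job after 2 ticks) = 0.2823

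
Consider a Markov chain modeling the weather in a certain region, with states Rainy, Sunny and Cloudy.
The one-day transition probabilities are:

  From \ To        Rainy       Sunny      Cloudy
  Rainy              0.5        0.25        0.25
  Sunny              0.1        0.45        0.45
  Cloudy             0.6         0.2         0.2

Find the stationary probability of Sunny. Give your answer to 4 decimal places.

0.2941

Let the stationary distribution be π with π = πP and π_1 + π_2 + π_3 = 1.
π_1 = 0.5·π_1 + 0.1·π_2 + 0.6·π_3
π_2 = 0.25·π_1 + 0.45·π_2 + 0.2·π_3
Solving with the normalization constraint gives π = (0.4118, 0.2941, 0.2941).
So the stationary probability of Sunny is 0.2941.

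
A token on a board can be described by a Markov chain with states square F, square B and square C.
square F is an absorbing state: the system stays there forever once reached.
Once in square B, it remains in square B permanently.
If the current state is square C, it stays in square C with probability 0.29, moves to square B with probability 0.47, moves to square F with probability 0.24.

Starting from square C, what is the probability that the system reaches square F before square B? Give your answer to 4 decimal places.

0.3380

Let h(s) be the probability of absorption at square F starting from transient state s. Then h(square F) = 1 and h(square B) = 0. By first-step analysis:
h(square C) = 0.24·1 + 0.47·0 + 0.29·h(square C)
Solving: h(square C) = 0.3380.
Starting from square C, the probability is 0.3380.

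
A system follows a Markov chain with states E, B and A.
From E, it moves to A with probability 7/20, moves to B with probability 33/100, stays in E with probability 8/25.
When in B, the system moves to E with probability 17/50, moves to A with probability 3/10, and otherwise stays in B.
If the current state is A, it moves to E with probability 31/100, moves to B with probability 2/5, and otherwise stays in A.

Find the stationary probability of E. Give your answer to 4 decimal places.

Let the stationary distribution be π with π = πP and π_1 + π_2 + π_3 = 1.
π_1 = 0.32·π_1 + 0.34·π_2 + 0.31·π_3
π_2 = 0.33·π_1 + 0.36·π_2 + 0.4·π_3
Solving with the normalization constraint gives π = (0.3241, 0.3628, 0.3131).
So the stationary probability of E is 0.3241.

0.3241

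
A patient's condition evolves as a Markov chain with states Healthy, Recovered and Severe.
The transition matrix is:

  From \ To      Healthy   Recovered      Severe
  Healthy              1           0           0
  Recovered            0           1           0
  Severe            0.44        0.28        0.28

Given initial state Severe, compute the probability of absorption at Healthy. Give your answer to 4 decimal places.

Let h(s) be the probability of absorption at Healthy starting from transient state s. Then h(Healthy) = 1 and h(Recovered) = 0. By first-step analysis:
h(Severe) = 0.44·1 + 0.28·0 + 0.28·h(Severe)
Solving: h(Severe) = 0.6111.
Starting from Severe, the probability is 0.6111.

0.6111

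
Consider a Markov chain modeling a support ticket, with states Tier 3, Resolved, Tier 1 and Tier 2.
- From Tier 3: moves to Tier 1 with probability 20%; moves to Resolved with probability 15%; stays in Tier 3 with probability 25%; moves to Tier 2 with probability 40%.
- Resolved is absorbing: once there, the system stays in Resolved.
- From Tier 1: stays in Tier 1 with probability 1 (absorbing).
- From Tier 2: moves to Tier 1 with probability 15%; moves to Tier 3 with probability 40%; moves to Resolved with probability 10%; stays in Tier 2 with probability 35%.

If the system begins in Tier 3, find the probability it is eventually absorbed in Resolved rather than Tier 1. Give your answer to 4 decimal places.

Let h(s) be the probability of absorption at Resolved starting from transient state s. Then h(Resolved) = 1 and h(Tier 1) = 0. By first-step analysis:
h(Tier 3) = 0.25·h(Tier 3) + 0.15·1 + 0.2·0 + 0.4·h(Tier 2)
h(Tier 2) = 0.4·h(Tier 3) + 0.1·1 + 0.15·0 + 0.35·h(Tier 2)
Solving: h(Tier 3) = 0.4198, h(Tier 2) = 0.4122.
Starting from Tier 3, the probability is 0.4198.

0.4198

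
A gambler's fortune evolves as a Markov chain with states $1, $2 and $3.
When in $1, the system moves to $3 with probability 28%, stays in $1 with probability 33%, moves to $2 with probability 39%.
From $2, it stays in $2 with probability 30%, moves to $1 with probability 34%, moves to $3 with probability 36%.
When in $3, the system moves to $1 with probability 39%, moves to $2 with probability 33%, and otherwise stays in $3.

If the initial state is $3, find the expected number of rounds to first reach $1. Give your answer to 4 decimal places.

2.6739

Let t(s) be the expected number of rounds to first reach $1 from state s, with t($1) = 0. Conditioning on the first round:
t($2) = 1 + 0.3·t($2) + 0.36·t($3)
t($3) = 1 + 0.33·t($2) + 0.28·t($3)
Solving: t($2) = 2.8037, t($3) = 2.6739.
Expected rounds from $3 to $1: 2.6739.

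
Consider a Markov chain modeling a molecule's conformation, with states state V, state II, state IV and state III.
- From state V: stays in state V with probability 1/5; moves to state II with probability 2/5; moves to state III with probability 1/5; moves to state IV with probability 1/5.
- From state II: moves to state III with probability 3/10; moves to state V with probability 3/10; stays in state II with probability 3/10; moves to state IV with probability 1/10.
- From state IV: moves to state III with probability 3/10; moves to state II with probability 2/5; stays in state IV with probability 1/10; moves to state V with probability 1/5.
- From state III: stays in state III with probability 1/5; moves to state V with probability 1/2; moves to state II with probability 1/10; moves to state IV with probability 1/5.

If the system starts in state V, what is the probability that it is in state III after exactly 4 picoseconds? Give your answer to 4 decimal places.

0.2448

Propagate the distribution vector 4 picoseconds from state V.
After 0 picoseconds: (1.0000, 0.0000, 0.0000, 0.0000)
After 1 picosecond: (0.2000, 0.4000, 0.2000, 0.2000)
After 2 picoseconds: (0.3000, 0.3000, 0.1400, 0.2600)
After 3 picoseconds: (0.3080, 0.2920, 0.1560, 0.2440)
After 4 picoseconds: (0.3024, 0.2976, 0.1552, 0.2448)
P(in state III after 4 picoseconds) = 0.2448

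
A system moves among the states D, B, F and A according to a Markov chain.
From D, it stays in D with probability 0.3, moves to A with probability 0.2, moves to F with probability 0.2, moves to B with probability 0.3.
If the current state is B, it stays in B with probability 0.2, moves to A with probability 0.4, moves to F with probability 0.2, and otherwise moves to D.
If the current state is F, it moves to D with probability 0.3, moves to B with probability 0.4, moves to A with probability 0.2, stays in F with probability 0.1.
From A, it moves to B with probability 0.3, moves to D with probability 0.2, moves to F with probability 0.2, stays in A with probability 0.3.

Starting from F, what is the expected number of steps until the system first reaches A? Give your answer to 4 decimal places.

3.8141

Let t(s) be the expected number of steps to first reach A from state s, with t(A) = 0. Conditioning on the first step:
t(D) = 1 + 0.3·t(D) + 0.3·t(B) + 0.2·t(F)
t(B) = 1 + 0.2·t(D) + 0.2·t(B) + 0.2·t(F)
t(F) = 1 + 0.3·t(D) + 0.4·t(B) + 0.1·t(F)
Solving: t(D) = 3.8782, t(B) = 3.1731, t(F) = 3.8141.
Expected steps from F to A: 3.8141.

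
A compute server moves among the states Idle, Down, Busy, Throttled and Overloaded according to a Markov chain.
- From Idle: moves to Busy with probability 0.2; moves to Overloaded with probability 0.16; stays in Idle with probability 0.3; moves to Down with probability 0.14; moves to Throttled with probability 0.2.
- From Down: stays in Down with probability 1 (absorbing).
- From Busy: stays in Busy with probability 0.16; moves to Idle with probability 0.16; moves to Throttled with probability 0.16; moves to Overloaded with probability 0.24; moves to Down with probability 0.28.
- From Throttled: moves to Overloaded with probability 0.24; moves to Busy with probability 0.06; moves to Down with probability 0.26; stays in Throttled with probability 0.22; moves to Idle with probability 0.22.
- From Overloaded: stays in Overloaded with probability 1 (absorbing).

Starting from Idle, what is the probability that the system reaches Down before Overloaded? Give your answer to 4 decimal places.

0.4971

Let h(s) be the probability of absorption at Down starting from transient state s. Then h(Down) = 1 and h(Overloaded) = 0. By first-step analysis:
h(Idle) = 0.3·h(Idle) + 0.14·1 + 0.2·h(Busy) + 0.2·h(Throttled) + 0.16·0
h(Busy) = 0.16·h(Idle) + 0.28·1 + 0.16·h(Busy) + 0.16·h(Throttled) + 0.24·0
h(Throttled) = 0.22·h(Idle) + 0.26·1 + 0.06·h(Busy) + 0.22·h(Throttled) + 0.24·0
Solving: h(Idle) = 0.4971, h(Busy) = 0.5259, h(Throttled) = 0.5140.
Starting from Idle, the probability is 0.4971.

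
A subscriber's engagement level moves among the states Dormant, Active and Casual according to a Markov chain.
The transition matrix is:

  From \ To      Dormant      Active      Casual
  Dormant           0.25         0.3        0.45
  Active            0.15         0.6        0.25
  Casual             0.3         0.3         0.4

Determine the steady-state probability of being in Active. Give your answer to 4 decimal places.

0.4286

Let the stationary distribution be π with π = πP and π_1 + π_2 + π_3 = 1.
π_1 = 0.25·π_1 + 0.15·π_2 + 0.3·π_3
π_2 = 0.3·π_1 + 0.6·π_2 + 0.3·π_3
Solving with the normalization constraint gives π = (0.2245, 0.4286, 0.3469).
So the stationary probability of Active is 0.4286.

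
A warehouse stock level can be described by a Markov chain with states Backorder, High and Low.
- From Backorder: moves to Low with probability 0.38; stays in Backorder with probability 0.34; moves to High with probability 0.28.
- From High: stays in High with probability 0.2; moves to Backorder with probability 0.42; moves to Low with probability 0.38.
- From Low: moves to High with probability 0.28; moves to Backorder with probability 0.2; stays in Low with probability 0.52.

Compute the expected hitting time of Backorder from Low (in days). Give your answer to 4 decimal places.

Let t(s) be the expected number of days to first reach Backorder from state s, with t(Backorder) = 0. Conditioning on the first day:
t(High) = 1 + 0.2·t(High) + 0.38·t(Low)
t(Low) = 1 + 0.28·t(High) + 0.52·t(Low)
Solving: t(High) = 3.0980, t(Low) = 3.8905.
Expected days from Low to Backorder: 3.8905.

3.8905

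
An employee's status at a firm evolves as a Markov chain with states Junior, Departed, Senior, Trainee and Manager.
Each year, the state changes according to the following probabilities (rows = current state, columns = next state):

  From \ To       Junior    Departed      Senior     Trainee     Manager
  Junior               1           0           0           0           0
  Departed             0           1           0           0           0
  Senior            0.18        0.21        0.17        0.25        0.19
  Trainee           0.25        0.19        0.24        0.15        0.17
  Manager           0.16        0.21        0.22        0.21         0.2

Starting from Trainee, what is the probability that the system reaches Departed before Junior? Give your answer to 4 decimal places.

Let h(s) be the probability of absorption at Departed starting from transient state s. Then h(Departed) = 1 and h(Junior) = 0. By first-step analysis:
h(Senior) = 0.18·0 + 0.21·1 + 0.17·h(Senior) + 0.25·h(Trainee) + 0.19·h(Manager)
h(Trainee) = 0.25·0 + 0.19·1 + 0.24·h(Senior) + 0.15·h(Trainee) + 0.17·h(Manager)
h(Manager) = 0.16·0 + 0.21·1 + 0.22·h(Senior) + 0.21·h(Trainee) + 0.2·h(Manager)
Solving: h(Senior) = 0.5175, h(Trainee) = 0.4756, h(Manager) = 0.5297.
Starting from Trainee, the probability is 0.4756.

0.4756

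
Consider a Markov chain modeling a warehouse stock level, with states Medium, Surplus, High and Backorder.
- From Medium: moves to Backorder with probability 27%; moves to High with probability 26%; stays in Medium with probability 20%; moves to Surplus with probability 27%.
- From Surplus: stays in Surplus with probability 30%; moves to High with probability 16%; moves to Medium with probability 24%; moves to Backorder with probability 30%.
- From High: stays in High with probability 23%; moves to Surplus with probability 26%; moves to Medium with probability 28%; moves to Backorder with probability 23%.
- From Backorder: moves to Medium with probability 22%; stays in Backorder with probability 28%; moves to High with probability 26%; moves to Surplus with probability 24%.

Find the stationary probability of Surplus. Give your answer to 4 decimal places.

0.2676

Let the stationary distribution be π with π = πP and π_1 + π_2 + π_3 + π_4 = 1.
π_1 = 0.2·π_1 + 0.24·π_2 + 0.28·π_3 + 0.22·π_4
π_2 = 0.27·π_1 + 0.3·π_2 + 0.26·π_3 + 0.24·π_4
π_3 = 0.26·π_1 + 0.16·π_2 + 0.23·π_3 + 0.26·π_4
Solving with the normalization constraint gives π = (0.2343, 0.2676, 0.2264, 0.2717).
So the stationary probability of Surplus is 0.2676.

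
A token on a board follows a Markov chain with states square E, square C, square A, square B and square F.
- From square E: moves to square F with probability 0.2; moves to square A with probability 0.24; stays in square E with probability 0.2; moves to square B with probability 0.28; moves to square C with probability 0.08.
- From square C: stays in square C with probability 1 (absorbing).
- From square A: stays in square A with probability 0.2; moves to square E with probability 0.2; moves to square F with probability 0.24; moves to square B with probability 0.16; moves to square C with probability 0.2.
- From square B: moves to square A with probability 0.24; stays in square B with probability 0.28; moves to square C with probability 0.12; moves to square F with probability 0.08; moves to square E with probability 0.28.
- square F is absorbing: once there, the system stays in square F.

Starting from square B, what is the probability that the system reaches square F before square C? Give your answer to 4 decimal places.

Let h(s) be the probability of absorption at square F starting from transient state s. Then h(square F) = 1 and h(square C) = 0. By first-step analysis:
h(square E) = 0.2·h(square E) + 0.08·0 + 0.24·h(square A) + 0.28·h(square B) + 0.2·1
h(square A) = 0.2·h(square E) + 0.2·0 + 0.2·h(square A) + 0.16·h(square B) + 0.24·1
h(square B) = 0.28·h(square E) + 0.12·0 + 0.24·h(square A) + 0.28·h(square B) + 0.08·1
Solving: h(square E) = 0.6031, h(square A) = 0.5570, h(square B) = 0.5313.
Starting from square B, the probability is 0.5313.

0.5313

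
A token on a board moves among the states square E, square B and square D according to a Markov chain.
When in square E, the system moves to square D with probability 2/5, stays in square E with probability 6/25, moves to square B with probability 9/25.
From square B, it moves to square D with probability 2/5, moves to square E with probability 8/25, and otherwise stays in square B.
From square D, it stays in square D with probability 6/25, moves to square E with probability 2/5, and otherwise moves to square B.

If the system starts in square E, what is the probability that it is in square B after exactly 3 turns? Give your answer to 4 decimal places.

0.3335

Propagate the distribution vector 3 turns from square E.
After 0 turns: (1.0000, 0.0000, 0.0000)
After 1 turn: (0.2400, 0.3600, 0.4000)
After 2 turns: (0.3328, 0.3312, 0.3360)
After 3 turns: (0.3203, 0.3335, 0.3462)
P(in square B after 3 turns) = 0.3335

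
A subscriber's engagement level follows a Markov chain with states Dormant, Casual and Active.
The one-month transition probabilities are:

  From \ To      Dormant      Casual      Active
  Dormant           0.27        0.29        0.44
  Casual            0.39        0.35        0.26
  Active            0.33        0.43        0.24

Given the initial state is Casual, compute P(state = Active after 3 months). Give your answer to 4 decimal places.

0.3125

Propagate the distribution vector 3 months from Casual.
After 0 months: (0.0000, 1.0000, 0.0000)
After 1 month: (0.3900, 0.3500, 0.2600)
After 2 months: (0.3276, 0.3474, 0.3250)
After 3 months: (0.3312, 0.3563, 0.3125)
P(in Active after 3 months) = 0.3125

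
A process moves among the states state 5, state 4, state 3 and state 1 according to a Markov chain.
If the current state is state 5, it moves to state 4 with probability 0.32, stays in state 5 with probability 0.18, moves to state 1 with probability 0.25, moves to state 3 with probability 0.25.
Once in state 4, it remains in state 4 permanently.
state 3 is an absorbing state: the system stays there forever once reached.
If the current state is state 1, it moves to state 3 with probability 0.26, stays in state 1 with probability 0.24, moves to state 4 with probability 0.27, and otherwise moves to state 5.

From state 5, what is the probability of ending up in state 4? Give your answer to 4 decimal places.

Let h(s) be the probability of absorption at state 4 starting from transient state s. Then h(state 4) = 1 and h(state 3) = 0. By first-step analysis:
h(state 5) = 0.18·h(state 5) + 0.32·1 + 0.25·0 + 0.25·h(state 1)
h(state 1) = 0.23·h(state 5) + 0.27·1 + 0.26·0 + 0.24·h(state 1)
Solving: h(state 5) = 0.5492, h(state 1) = 0.5215.
Starting from state 5, the probability is 0.5492.

0.5492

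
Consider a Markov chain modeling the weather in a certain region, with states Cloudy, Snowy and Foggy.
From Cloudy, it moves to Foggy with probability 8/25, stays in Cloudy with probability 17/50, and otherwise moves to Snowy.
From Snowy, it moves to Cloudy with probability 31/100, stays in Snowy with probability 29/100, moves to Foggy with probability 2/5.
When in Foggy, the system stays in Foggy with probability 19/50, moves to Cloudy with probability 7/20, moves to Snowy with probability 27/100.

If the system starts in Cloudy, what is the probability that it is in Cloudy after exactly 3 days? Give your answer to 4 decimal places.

0.3346

Propagate the distribution vector 3 days from Cloudy.
After 0 days: (1.0000, 0.0000, 0.0000)
After 1 day: (0.3400, 0.3400, 0.3200)
After 2 days: (0.3330, 0.3006, 0.3664)
After 3 days: (0.3346, 0.2993, 0.3660)
P(in Cloudy after 3 days) = 0.3346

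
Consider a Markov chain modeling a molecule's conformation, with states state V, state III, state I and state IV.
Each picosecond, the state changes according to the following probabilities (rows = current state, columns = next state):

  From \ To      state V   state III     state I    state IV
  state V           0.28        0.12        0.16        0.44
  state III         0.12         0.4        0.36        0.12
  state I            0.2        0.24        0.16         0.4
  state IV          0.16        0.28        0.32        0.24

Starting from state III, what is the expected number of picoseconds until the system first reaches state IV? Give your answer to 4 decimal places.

3.9980

Let t(s) be the expected number of picoseconds to first reach state IV from state s, with t(state IV) = 0. Conditioning on the first picosecond:
t(state V) = 1 + 0.28·t(state V) + 0.12·t(state III) + 0.16·t(state I)
t(state III) = 1 + 0.12·t(state V) + 0.4·t(state III) + 0.36·t(state I)
t(state I) = 1 + 0.2·t(state V) + 0.24·t(state III) + 0.16·t(state I)
Solving: t(state V) = 2.7174, t(state III) = 3.9980, t(state I) = 2.9798.
Expected picoseconds from state III to state IV: 3.9980.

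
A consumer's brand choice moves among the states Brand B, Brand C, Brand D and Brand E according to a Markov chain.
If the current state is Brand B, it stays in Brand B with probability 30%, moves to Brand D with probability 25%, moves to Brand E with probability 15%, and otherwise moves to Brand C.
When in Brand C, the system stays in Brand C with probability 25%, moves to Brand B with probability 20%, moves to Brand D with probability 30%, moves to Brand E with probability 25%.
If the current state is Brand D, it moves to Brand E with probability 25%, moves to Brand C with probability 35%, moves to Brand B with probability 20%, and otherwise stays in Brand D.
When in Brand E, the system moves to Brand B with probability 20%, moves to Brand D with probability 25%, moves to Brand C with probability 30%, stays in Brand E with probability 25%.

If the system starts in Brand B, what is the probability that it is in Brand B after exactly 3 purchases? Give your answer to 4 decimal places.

Propagate the distribution vector 3 purchases from Brand B.
After 0 purchases: (1.0000, 0.0000, 0.0000, 0.0000)
After 1 purchase: (0.3000, 0.3000, 0.2500, 0.1500)
After 2 purchases: (0.2300, 0.2975, 0.2525, 0.2200)
After 3 purchases: (0.2230, 0.2978, 0.2523, 0.2270)
P(in Brand B after 3 purchases) = 0.2230

0.2230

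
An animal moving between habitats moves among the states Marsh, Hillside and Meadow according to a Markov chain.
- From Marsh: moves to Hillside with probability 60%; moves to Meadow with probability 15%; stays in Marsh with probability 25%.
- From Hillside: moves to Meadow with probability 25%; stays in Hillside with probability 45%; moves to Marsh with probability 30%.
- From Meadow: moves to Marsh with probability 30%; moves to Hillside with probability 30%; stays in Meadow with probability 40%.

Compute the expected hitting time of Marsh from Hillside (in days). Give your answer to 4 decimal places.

3.3333

Let t(s) be the expected number of days to first reach Marsh from state s, with t(Marsh) = 0. Conditioning on the first day:
t(Hillside) = 1 + 0.45·t(Hillside) + 0.25·t(Meadow)
t(Meadow) = 1 + 0.3·t(Hillside) + 0.4·t(Meadow)
Solving: t(Hillside) = 3.3333, t(Meadow) = 3.3333.
Expected days from Hillside to Marsh: 3.3333.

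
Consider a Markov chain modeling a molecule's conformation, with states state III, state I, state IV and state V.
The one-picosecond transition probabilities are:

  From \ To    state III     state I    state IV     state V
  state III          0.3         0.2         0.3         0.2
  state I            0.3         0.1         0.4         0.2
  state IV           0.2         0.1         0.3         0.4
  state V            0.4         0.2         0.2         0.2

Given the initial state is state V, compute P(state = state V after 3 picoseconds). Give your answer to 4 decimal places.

0.2600

Propagate the distribution vector 3 picoseconds from state V.
After 0 picoseconds: (0.0000, 0.0000, 0.0000, 1.0000)
After 1 picosecond: (0.4000, 0.2000, 0.2000, 0.2000)
After 2 picoseconds: (0.3000, 0.1600, 0.3000, 0.2400)
After 3 picoseconds: (0.2940, 0.1540, 0.2920, 0.2600)
P(in state V after 3 picoseconds) = 0.2600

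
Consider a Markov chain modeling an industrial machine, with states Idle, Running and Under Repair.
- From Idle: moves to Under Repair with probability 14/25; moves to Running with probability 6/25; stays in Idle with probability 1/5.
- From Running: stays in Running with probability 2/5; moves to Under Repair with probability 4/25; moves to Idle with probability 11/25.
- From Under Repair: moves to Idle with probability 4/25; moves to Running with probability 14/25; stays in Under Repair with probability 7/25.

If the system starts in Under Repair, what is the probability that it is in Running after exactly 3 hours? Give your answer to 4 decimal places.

Propagate the distribution vector 3 hours from Under Repair.
After 0 hours: (0.0000, 0.0000, 1.0000)
After 1 hour: (0.1600, 0.5600, 0.2800)
After 2 hours: (0.3232, 0.4192, 0.2576)
After 3 hours: (0.2903, 0.3895, 0.3202)
P(in Running after 3 hours) = 0.3895

0.3895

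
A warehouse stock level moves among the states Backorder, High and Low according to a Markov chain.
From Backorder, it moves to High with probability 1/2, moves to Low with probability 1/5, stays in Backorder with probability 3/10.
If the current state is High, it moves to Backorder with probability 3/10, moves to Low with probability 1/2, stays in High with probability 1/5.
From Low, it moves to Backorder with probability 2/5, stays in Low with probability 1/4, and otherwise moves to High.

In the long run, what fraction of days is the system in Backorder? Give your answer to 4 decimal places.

0.3320

Let the stationary distribution be π with π = πP and π_1 + π_2 + π_3 = 1.
π_1 = 0.3·π_1 + 0.3·π_2 + 0.4·π_3
π_2 = 0.5·π_1 + 0.2·π_2 + 0.35·π_3
Solving with the normalization constraint gives π = (0.3320, 0.3477, 0.3203).
So the stationary probability of Backorder is 0.3320.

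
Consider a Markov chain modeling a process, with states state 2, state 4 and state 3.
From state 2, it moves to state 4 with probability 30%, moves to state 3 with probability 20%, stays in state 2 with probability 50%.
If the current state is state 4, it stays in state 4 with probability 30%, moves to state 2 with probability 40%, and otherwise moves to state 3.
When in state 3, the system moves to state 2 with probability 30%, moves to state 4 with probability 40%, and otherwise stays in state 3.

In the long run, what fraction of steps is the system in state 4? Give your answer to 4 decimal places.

Let the stationary distribution be π with π = πP and π_1 + π_2 + π_3 = 1.
π_1 = 0.5·π_1 + 0.4·π_2 + 0.3·π_3
π_2 = 0.3·π_1 + 0.3·π_2 + 0.4·π_3
Solving with the normalization constraint gives π = (0.4157, 0.3258, 0.2584).
So the stationary probability of state 4 is 0.3258.

0.3258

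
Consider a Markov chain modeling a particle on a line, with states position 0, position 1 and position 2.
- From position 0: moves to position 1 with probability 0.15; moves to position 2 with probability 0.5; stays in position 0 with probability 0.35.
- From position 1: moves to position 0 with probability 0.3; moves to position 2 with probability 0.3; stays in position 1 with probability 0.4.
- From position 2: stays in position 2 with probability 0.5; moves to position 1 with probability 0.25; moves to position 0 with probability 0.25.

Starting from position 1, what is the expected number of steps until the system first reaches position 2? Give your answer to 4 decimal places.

2.7536

Let t(s) be the expected number of steps to first reach position 2 from state s, with t(position 2) = 0. Conditioning on the first step:
t(position 0) = 1 + 0.35·t(position 0) + 0.15·t(position 1)
t(position 1) = 1 + 0.3·t(position 0) + 0.4·t(position 1)
Solving: t(position 0) = 2.1739, t(position 1) = 2.7536.
Expected steps from position 1 to position 2: 2.7536.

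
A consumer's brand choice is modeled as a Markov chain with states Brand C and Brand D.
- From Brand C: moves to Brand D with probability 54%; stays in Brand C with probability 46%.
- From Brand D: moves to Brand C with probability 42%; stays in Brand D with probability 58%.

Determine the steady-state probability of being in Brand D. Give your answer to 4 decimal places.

0.5625

Let the stationary distribution be π with π = πP and π_1 + π_2 = 1.
π_1 = 0.46·π_1 + 0.42·π_2
Solving with the normalization constraint gives π = (0.4375, 0.5625).
So the stationary probability of Brand D is 0.5625.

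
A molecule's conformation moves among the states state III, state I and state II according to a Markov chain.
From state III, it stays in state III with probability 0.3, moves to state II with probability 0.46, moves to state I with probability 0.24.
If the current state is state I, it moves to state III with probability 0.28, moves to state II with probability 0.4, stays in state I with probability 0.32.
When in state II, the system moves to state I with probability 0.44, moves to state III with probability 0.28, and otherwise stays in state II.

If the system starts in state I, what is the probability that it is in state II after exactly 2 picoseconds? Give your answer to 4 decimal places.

0.3688

Sum over the intermediate state after 1 picosecond:
P = P(state I→state III)·P(state III→state II) + P(state I→state I)·P(state I→state II) + P(state I→state II)·P(state II→state II)
  = 0.28×0.46 + 0.32×0.4 + 0.4×0.28
  = 0.1288 + 0.1280 + 0.1120 = 0.3688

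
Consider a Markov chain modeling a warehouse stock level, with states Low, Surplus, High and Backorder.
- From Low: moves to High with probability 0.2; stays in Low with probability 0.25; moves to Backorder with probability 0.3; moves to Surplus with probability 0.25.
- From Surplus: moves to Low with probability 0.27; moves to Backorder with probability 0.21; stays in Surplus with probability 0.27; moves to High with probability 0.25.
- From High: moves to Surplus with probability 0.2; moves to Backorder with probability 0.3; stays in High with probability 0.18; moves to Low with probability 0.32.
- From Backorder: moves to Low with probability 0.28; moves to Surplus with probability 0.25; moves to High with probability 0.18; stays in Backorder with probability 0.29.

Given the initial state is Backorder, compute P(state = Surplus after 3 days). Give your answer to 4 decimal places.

0.2448

Propagate the distribution vector 3 days from Backorder.
After 0 days: (0.0000, 0.0000, 0.0000, 1.0000)
After 1 day: (0.2800, 0.2500, 0.1800, 0.2900)
After 2 days: (0.2763, 0.2460, 0.2031, 0.2746)
After 3 days: (0.2774, 0.2448, 0.2027, 0.2751)
P(in Surplus after 3 days) = 0.2448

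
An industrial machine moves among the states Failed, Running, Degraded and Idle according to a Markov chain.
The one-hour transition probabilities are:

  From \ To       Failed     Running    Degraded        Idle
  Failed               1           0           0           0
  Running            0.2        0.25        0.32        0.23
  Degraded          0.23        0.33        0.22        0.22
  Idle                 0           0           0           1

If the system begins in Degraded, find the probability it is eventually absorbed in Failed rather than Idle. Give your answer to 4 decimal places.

Let h(s) be the probability of absorption at Failed starting from transient state s. Then h(Failed) = 1 and h(Idle) = 0. By first-step analysis:
h(Running) = 0.2·1 + 0.25·h(Running) + 0.32·h(Degraded) + 0.23·0
h(Degraded) = 0.23·1 + 0.33·h(Running) + 0.22·h(Degraded) + 0.22·0
Solving: h(Running) = 0.4789, h(Degraded) = 0.4975.
Starting from Degraded, the probability is 0.4975.

0.4975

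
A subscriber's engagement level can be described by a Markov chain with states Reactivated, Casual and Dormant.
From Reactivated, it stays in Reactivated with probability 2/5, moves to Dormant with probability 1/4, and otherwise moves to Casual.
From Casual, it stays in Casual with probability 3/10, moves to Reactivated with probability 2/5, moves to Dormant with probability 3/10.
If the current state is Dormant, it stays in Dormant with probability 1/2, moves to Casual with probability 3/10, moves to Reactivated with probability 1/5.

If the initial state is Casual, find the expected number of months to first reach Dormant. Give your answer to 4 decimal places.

Let t(s) be the expected number of months to first reach Dormant from state s, with t(Dormant) = 0. Conditioning on the first month:
t(Reactivated) = 1 + 0.4·t(Reactivated) + 0.35·t(Casual)
t(Casual) = 1 + 0.4·t(Reactivated) + 0.3·t(Casual)
Solving: t(Reactivated) = 3.7500, t(Casual) = 3.5714.
Expected months from Casual to Dormant: 3.5714.

3.5714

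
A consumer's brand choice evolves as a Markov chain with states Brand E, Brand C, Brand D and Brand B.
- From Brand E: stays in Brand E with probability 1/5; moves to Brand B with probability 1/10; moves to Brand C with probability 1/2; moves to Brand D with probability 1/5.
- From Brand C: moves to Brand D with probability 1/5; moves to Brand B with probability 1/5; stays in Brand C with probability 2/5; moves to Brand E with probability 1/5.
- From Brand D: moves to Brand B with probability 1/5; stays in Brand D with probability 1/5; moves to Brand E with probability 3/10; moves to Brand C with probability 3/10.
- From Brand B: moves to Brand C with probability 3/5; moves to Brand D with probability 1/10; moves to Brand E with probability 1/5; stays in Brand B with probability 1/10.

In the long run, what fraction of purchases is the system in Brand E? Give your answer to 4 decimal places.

Let the stationary distribution be π with π = πP and π_1 + π_2 + π_3 + π_4 = 1.
π_1 = 0.2·π_1 + 0.2·π_2 + 0.3·π_3 + 0.2·π_4
π_2 = 0.5·π_1 + 0.4·π_2 + 0.3·π_3 + 0.6·π_4
π_3 = 0.2·π_1 + 0.2·π_2 + 0.2·π_3 + 0.1·π_4
Solving with the normalization constraint gives π = (0.2184, 0.4359, 0.1838, 0.1620).
So the stationary probability of Brand E is 0.2184.

0.2184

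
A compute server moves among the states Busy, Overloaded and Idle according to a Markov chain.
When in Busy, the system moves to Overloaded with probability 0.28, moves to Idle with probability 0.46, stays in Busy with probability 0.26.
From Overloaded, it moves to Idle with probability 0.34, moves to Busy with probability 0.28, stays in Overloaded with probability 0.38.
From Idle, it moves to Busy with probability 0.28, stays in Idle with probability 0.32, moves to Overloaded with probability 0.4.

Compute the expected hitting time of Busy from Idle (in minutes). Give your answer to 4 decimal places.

Let t(s) be the expected number of minutes to first reach Busy from state s, with t(Busy) = 0. Conditioning on the first minute:
t(Overloaded) = 1 + 0.38·t(Overloaded) + 0.34·t(Idle)
t(Idle) = 1 + 0.4·t(Overloaded) + 0.32·t(Idle)
Solving: t(Overloaded) = 3.5714, t(Idle) = 3.5714.
Expected minutes from Idle to Busy: 3.5714.

3.5714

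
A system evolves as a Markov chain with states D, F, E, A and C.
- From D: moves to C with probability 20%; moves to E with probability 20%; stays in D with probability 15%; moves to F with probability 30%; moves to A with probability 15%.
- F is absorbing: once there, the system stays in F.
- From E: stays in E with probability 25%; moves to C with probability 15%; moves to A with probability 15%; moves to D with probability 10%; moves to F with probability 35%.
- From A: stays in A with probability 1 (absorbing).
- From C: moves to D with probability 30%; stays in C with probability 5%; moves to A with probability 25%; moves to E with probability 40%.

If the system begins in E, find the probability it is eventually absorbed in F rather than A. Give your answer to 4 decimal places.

Let h(s) be the probability of absorption at F starting from transient state s. Then h(F) = 1 and h(A) = 0. By first-step analysis:
h(D) = 0.15·h(D) + 0.3·1 + 0.2·h(E) + 0.15·0 + 0.2·h(C)
h(E) = 0.1·h(D) + 0.35·1 + 0.25·h(E) + 0.15·0 + 0.15·h(C)
h(C) = 0.3·h(D) + 0.4·h(E) + 0.25·0 + 0.05·h(C)
Solving: h(D) = 0.6128, h(E) = 0.6411, h(C) = 0.4634.
Starting from E, the probability is 0.6411.

0.6411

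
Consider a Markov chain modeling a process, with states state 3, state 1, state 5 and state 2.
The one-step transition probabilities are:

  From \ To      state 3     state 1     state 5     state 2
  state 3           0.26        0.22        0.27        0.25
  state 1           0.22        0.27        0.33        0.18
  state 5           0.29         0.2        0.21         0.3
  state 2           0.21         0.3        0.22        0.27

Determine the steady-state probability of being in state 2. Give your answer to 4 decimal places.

0.2505

Let the stationary distribution be π with π = πP and π_1 + π_2 + π_3 + π_4 = 1.
π_1 = 0.26·π_1 + 0.22·π_2 + 0.29·π_3 + 0.21·π_4
π_2 = 0.22·π_1 + 0.27·π_2 + 0.2·π_3 + 0.3·π_4
π_3 = 0.27·π_1 + 0.33·π_2 + 0.21·π_3 + 0.22·π_4
Solving with the normalization constraint gives π = (0.2453, 0.2473, 0.2569, 0.2505).
So the stationary probability of state 2 is 0.2505.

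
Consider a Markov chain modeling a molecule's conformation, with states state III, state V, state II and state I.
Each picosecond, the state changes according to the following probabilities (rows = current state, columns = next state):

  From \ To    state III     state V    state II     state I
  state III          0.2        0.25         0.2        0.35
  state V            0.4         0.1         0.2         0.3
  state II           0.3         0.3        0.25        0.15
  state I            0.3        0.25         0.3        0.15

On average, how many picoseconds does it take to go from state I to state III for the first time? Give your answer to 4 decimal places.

Let t(s) be the expected number of picoseconds to first reach state III from state s, with t(state III) = 0. Conditioning on the first picosecond:
t(state V) = 1 + 0.1·t(state V) + 0.2·t(state II) + 0.3·t(state I)
t(state II) = 1 + 0.3·t(state V) + 0.25·t(state II) + 0.15·t(state I)
t(state I) = 1 + 0.25·t(state V) + 0.3·t(state II) + 0.15·t(state I)
Solving: t(state V) = 2.8289, t(state II) = 3.0843, t(state I) = 3.0971.
Expected picoseconds from state I to state III: 3.0971.

3.0971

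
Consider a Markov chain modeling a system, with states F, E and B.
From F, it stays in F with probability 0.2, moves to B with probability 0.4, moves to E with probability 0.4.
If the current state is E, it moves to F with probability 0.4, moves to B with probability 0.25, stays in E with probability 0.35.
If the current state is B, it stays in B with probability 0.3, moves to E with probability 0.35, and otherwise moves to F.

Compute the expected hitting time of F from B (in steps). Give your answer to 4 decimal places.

Let t(s) be the expected number of steps to first reach F from state s, with t(F) = 0. Conditioning on the first step:
t(E) = 1 + 0.35·t(E) + 0.25·t(B)
t(B) = 1 + 0.35·t(E) + 0.3·t(B)
Solving: t(E) = 2.5850, t(B) = 2.7211.
Expected steps from B to F: 2.7211.

2.7211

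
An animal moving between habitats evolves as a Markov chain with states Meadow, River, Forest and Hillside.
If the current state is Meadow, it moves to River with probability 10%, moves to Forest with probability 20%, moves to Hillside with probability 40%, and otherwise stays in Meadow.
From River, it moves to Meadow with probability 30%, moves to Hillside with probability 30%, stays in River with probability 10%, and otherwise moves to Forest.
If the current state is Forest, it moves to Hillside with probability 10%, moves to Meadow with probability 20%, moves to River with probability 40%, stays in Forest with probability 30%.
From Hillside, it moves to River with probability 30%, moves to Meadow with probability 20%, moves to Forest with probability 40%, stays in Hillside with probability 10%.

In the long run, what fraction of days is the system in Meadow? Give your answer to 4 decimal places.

Let the stationary distribution be π with π = πP and π_1 + π_2 + π_3 + π_4 = 1.
π_1 = 0.3·π_1 + 0.3·π_2 + 0.2·π_3 + 0.2·π_4
π_2 = 0.1·π_1 + 0.1·π_2 + 0.4·π_3 + 0.3·π_4
π_3 = 0.2·π_1 + 0.3·π_2 + 0.3·π_3 + 0.4·π_4
Solving with the normalization constraint gives π = (0.2482, 0.2334, 0.2973, 0.2211).
So the stationary probability of Meadow is 0.2482.

0.2482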